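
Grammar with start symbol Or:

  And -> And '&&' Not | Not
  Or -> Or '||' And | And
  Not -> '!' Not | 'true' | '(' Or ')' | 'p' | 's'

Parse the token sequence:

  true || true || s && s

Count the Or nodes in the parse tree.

3

[Or [Or [Or [And [Not true]]] || [And [Not true]]] || [And [And [Not s]] && [Not s]]]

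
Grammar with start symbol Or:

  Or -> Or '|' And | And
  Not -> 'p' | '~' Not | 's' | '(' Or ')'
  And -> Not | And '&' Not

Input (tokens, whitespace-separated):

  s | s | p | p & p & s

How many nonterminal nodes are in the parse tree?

[Or [Or [Or [Or [And [Not s]]] | [And [Not s]]] | [And [Not p]]] | [And [And [And [Not p]] & [Not p]] & [Not s]]]

16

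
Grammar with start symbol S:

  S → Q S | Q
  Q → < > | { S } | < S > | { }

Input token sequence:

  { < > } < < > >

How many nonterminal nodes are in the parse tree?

8

[S [Q { [S [Q < >]] }] [S [Q < [S [Q < >]] >]]]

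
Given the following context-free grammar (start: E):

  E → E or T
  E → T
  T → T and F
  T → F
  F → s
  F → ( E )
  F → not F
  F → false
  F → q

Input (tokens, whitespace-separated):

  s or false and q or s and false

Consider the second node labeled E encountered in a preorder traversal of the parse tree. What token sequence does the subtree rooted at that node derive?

[E [E [E [T [F s]]] or [T [T [F false]] and [F q]]] or [T [T [F s]] and [F false]]]

s or false and q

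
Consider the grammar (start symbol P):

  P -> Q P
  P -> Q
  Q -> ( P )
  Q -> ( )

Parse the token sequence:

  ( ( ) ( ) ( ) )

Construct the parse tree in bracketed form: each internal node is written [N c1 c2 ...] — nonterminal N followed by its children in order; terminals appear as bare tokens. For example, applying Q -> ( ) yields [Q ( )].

[P [Q ( [P [Q ( )] [P [Q ( )] [P [Q ( )]]]] )]]

P
Q
( P )
( Q P )
( ( ) P )
( ( ) Q P )
( ( ) ( ) P )
( ( ) ( ) Q )
( ( ) ( ) ( ) )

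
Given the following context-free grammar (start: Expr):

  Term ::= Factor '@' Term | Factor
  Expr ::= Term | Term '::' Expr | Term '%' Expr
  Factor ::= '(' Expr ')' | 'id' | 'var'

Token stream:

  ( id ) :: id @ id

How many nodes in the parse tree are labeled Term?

[Expr [Term [Factor ( [Expr [Term [Factor id]]] )]] :: [Expr [Term [Factor id] @ [Term [Factor id]]]]]

4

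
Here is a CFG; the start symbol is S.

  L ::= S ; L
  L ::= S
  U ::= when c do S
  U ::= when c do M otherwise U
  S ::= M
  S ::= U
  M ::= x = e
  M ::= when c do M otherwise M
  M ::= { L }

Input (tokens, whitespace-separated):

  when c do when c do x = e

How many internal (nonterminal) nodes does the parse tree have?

6

[S [U when c do [S [U when c do [S [M x = e]]]]]]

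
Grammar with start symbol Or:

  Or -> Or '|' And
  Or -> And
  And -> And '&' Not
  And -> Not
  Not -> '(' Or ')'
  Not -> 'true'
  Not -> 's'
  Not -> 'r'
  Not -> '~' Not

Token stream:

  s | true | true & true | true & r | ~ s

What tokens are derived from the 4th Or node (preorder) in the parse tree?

s | true

[Or [Or [Or [Or [Or [And [Not s]]] | [And [Not true]]] | [And [And [Not true]] & [Not true]]] | [And [And [Not true]] & [Not r]]] | [And [Not ~ [Not s]]]]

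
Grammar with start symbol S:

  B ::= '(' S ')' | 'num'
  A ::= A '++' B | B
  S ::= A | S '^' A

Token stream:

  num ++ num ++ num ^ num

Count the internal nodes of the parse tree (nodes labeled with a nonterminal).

10

[S [S [A [A [A [B num]] ++ [B num]] ++ [B num]]] ^ [A [B num]]]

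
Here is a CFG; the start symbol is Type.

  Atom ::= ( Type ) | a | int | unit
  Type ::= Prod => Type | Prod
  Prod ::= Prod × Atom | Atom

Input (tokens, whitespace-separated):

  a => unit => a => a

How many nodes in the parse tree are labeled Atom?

[Type [Prod [Atom a]] => [Type [Prod [Atom unit]] => [Type [Prod [Atom a]] => [Type [Prod [Atom a]]]]]]

4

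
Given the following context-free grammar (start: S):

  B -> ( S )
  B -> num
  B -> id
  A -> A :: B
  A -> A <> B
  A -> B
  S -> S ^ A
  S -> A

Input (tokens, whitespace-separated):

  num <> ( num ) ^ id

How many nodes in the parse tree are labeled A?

4

[S [S [A [A [B num]] <> [B ( [S [A [B num]]] )]]] ^ [A [B id]]]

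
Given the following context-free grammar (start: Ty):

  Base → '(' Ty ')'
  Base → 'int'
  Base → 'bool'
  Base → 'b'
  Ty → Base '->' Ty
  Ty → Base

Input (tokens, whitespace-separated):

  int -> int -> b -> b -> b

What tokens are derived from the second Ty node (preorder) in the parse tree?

int -> b -> b -> b

[Ty [Base int] -> [Ty [Base int] -> [Ty [Base b] -> [Ty [Base b] -> [Ty [Base b]]]]]]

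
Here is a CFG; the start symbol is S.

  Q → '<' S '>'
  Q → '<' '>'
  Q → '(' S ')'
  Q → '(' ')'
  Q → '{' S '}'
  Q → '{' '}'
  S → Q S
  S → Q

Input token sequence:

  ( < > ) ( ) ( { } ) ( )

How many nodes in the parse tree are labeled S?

6

[S [Q ( [S [Q < >]] )] [S [Q ( )] [S [Q ( [S [Q { }]] )] [S [Q ( )]]]]]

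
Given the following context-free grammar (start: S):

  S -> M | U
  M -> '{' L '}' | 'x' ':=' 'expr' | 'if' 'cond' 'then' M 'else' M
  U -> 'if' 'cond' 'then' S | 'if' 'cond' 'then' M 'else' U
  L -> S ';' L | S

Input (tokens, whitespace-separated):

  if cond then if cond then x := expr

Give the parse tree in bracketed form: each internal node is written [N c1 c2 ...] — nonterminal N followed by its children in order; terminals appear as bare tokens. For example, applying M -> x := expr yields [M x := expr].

S
U
if cond then S
if cond then U
if cond then if cond then S
if cond then if cond then M
if cond then if cond then x := expr

[S [U if cond then [S [U if cond then [S [M x := expr]]]]]]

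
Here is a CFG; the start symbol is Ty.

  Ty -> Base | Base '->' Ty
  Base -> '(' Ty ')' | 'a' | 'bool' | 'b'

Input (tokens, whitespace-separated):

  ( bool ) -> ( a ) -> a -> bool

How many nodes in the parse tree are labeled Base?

[Ty [Base ( [Ty [Base bool]] )] -> [Ty [Base ( [Ty [Base a]] )] -> [Ty [Base a] -> [Ty [Base bool]]]]]

6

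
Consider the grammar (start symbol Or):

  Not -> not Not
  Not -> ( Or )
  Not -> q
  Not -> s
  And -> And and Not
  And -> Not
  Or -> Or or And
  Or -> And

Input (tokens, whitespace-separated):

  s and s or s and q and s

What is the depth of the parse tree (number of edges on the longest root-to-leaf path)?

[Or [Or [And [And [Not s]] and [Not s]]] or [And [And [And [Not s]] and [Not q]] and [Not s]]]

5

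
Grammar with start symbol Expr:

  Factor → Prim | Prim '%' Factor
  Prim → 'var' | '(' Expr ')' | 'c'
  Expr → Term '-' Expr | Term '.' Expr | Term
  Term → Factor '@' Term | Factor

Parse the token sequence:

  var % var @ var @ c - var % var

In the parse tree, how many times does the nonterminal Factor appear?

[Expr [Term [Factor [Prim var] % [Factor [Prim var]]] @ [Term [Factor [Prim var]] @ [Term [Factor [Prim c]]]]] - [Expr [Term [Factor [Prim var] % [Factor [Prim var]]]]]]

6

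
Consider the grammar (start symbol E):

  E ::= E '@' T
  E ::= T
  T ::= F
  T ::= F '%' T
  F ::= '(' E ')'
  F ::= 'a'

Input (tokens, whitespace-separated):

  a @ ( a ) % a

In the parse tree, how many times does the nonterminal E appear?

3

[E [E [T [F a]]] @ [T [F ( [E [T [F a]]] )] % [T [F a]]]]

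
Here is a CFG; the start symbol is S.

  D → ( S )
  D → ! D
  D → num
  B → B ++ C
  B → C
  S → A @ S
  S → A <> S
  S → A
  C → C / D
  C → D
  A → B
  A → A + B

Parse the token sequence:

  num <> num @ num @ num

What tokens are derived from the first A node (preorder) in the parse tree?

num

[S [A [B [C [D num]]]] <> [S [A [B [C [D num]]]] @ [S [A [B [C [D num]]]] @ [S [A [B [C [D num]]]]]]]]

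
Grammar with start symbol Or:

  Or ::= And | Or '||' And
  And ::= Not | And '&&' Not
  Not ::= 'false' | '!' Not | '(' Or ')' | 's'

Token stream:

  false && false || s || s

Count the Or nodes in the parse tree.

3

[Or [Or [Or [And [And [Not false]] && [Not false]]] || [And [Not s]]] || [And [Not s]]]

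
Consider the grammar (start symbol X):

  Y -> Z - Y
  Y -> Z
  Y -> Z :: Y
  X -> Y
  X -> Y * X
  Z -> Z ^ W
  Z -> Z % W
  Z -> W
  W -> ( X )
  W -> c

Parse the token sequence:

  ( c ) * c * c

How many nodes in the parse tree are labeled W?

[X [Y [Z [W ( [X [Y [Z [W c]]]] )]]] * [X [Y [Z [W c]]] * [X [Y [Z [W c]]]]]]

4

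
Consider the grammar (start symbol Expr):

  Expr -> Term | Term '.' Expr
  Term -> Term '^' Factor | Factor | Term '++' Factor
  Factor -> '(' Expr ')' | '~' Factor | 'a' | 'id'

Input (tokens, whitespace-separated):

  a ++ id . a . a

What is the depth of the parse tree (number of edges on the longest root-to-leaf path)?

5

[Expr [Term [Term [Factor a]] ++ [Factor id]] . [Expr [Term [Factor a]] . [Expr [Term [Factor a]]]]]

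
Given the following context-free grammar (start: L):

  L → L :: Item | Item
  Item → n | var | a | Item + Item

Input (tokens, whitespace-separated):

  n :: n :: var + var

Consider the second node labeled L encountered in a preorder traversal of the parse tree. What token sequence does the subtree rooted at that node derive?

n :: n

[L [L [L [Item n]] :: [Item n]] :: [Item [Item var] + [Item var]]]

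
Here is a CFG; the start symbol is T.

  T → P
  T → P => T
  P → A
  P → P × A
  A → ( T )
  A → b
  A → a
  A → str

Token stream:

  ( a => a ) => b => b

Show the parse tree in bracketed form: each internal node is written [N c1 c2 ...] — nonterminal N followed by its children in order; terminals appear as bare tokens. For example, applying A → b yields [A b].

[T [P [A ( [T [P [A a]] => [T [P [A a]]]] )]] => [T [P [A b]] => [T [P [A b]]]]]

T
P => T
A => T
( T ) => T
( P => T ) => T
( A => T ) => T
( a => T ) => T
( a => P ) => T
( a => A ) => T
( a => a ) => T
( a => a ) => P => T
( a => a ) => A => T
( a => a ) => b => T
( a => a ) => b => P
( a => a ) => b => A
( a => a ) => b => b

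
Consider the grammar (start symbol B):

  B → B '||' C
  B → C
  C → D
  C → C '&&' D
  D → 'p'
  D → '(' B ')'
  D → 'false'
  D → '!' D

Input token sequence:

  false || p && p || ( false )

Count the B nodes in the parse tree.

[B [B [B [C [D false]]] || [C [C [D p]] && [D p]]] || [C [D ( [B [C [D false]]] )]]]

4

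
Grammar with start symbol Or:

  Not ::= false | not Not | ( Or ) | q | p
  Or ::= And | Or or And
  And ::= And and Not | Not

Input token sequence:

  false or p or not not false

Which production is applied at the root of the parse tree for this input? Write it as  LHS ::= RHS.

Or ::= Or or And

[Or [Or [Or [And [Not false]]] or [And [Not p]]] or [And [Not not [Not not [Not false]]]]]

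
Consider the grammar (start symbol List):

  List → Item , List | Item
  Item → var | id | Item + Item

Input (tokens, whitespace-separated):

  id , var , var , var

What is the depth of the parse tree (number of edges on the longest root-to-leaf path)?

5

[List [Item id] , [List [Item var] , [List [Item var] , [List [Item var]]]]]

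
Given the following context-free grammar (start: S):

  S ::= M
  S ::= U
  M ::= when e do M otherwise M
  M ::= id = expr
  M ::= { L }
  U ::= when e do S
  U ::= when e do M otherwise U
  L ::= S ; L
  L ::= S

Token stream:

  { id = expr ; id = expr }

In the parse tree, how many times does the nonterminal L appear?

[S [M { [L [S [M id = expr]] ; [L [S [M id = expr]]]] }]]

2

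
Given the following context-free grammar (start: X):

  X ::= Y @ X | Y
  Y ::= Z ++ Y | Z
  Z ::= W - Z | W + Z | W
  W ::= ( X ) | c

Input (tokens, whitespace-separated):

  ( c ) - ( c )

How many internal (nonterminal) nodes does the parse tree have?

[X [Y [Z [W ( [X [Y [Z [W c]]]] )] - [Z [W ( [X [Y [Z [W c]]]] )]]]]]

14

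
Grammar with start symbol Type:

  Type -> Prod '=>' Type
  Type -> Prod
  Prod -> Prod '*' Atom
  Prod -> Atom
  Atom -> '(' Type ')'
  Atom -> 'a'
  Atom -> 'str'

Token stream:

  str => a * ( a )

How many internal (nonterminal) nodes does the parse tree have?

11

[Type [Prod [Atom str]] => [Type [Prod [Prod [Atom a]] * [Atom ( [Type [Prod [Atom a]]] )]]]]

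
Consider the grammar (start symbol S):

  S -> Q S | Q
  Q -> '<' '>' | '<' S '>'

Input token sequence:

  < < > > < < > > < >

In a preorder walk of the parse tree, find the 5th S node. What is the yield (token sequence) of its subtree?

[S [Q < [S [Q < >]] >] [S [Q < [S [Q < >]] >] [S [Q < >]]]]

< >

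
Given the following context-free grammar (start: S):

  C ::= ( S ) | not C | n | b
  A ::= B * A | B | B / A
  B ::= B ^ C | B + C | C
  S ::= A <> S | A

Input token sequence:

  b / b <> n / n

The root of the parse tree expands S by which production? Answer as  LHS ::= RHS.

S ::= A <> S

[S [A [B [C b]] / [A [B [C b]]]] <> [S [A [B [C n]] / [A [B [C n]]]]]]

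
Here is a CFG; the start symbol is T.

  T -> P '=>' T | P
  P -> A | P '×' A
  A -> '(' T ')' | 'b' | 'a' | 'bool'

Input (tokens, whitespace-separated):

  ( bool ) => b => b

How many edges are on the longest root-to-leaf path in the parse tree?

[T [P [A ( [T [P [A bool]]] )]] => [T [P [A b]] => [T [P [A b]]]]]

6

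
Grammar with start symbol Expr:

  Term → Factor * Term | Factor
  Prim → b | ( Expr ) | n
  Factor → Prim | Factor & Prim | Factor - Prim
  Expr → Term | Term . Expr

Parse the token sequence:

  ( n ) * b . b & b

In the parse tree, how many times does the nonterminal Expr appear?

3

[Expr [Term [Factor [Prim ( [Expr [Term [Factor [Prim n]]]] )]] * [Term [Factor [Prim b]]]] . [Expr [Term [Factor [Factor [Prim b]] & [Prim b]]]]]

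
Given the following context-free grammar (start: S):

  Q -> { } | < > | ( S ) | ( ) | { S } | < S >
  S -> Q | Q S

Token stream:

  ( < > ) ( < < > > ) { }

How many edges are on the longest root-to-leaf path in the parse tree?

7

[S [Q ( [S [Q < >]] )] [S [Q ( [S [Q < [S [Q < >]] >]] )] [S [Q { }]]]]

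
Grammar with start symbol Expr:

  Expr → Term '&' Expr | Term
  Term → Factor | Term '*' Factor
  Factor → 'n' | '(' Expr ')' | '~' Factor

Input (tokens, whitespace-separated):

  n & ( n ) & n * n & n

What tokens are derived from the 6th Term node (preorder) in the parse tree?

[Expr [Term [Factor n]] & [Expr [Term [Factor ( [Expr [Term [Factor n]]] )]] & [Expr [Term [Term [Factor n]] * [Factor n]] & [Expr [Term [Factor n]]]]]]

n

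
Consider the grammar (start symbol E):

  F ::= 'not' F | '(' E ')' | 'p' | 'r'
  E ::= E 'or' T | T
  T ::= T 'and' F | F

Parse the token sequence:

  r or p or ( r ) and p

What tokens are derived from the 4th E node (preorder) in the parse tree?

r

[E [E [E [T [F r]]] or [T [F p]]] or [T [T [F ( [E [T [F r]]] )]] and [F p]]]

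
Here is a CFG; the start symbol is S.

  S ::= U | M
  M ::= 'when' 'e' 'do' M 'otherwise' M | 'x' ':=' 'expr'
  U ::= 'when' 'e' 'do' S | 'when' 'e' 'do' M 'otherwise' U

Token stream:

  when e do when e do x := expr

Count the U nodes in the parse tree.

[S [U when e do [S [U when e do [S [M x := expr]]]]]]

2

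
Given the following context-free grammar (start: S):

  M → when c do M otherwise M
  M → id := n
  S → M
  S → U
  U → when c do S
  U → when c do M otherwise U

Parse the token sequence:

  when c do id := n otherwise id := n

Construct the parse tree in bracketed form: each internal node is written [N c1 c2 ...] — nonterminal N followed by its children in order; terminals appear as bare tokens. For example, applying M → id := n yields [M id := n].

[S [M when c do [M id := n] otherwise [M id := n]]]

S
M
when c do M otherwise M
when c do id := n otherwise M
when c do id := n otherwise id := n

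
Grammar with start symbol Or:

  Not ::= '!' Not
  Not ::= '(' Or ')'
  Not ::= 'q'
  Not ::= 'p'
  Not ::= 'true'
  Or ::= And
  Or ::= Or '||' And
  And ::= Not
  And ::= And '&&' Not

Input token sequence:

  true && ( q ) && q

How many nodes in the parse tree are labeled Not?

[Or [And [And [And [Not true]] && [Not ( [Or [And [Not q]]] )]] && [Not q]]]

4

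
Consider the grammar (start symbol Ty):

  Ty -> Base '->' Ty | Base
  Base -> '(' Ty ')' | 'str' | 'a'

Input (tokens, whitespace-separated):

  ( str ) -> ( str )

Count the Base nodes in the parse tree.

4

[Ty [Base ( [Ty [Base str]] )] -> [Ty [Base ( [Ty [Base str]] )]]]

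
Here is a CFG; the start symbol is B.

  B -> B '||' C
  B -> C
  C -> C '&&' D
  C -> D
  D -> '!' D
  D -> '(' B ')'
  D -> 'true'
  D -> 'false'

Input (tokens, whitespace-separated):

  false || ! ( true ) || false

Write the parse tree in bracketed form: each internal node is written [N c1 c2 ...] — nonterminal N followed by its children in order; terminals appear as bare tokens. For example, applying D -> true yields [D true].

B
B || C
B || C || C
C || C || C
D || C || C
false || C || C
false || D || C
false || ! D || C
false || ! ( B ) || C
false || ! ( C ) || C
false || ! ( D ) || C
false || ! ( true ) || C
false || ! ( true ) || D
false || ! ( true ) || false

[B [B [B [C [D false]]] || [C [D ! [D ( [B [C [D true]]] )]]]] || [C [D false]]]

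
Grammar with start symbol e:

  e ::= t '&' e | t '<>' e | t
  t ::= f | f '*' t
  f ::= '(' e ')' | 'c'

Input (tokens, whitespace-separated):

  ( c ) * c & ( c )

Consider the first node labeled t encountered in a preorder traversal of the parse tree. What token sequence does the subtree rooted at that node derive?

[e [t [f ( [e [t [f c]]] )] * [t [f c]]] & [e [t [f ( [e [t [f c]]] )]]]]

( c ) * c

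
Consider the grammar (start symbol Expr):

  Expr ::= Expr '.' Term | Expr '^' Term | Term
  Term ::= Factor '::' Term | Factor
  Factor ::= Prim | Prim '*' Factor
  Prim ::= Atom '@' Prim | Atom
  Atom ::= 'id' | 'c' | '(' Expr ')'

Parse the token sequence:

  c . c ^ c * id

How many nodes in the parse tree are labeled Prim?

[Expr [Expr [Expr [Term [Factor [Prim [Atom c]]]]] . [Term [Factor [Prim [Atom c]]]]] ^ [Term [Factor [Prim [Atom c]] * [Factor [Prim [Atom id]]]]]]

4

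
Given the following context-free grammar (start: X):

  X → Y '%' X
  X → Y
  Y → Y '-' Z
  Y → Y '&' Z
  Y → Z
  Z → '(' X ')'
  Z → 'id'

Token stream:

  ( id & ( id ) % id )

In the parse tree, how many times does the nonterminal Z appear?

[X [Y [Z ( [X [Y [Y [Z id]] & [Z ( [X [Y [Z id]]] )]] % [X [Y [Z id]]]] )]]]

5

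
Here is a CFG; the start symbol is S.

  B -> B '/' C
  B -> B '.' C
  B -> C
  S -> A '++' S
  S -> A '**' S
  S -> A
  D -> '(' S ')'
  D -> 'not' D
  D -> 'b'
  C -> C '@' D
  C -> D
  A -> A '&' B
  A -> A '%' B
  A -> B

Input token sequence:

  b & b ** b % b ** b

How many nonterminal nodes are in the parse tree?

23

[S [A [A [B [C [D b]]]] & [B [C [D b]]]] ** [S [A [A [B [C [D b]]]] % [B [C [D b]]]] ** [S [A [B [C [D b]]]]]]]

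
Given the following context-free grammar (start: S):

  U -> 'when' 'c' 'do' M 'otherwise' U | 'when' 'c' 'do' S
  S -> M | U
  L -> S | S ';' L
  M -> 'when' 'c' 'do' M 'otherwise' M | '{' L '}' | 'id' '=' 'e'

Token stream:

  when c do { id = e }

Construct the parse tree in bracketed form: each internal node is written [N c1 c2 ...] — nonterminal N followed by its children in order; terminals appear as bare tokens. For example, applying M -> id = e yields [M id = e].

S
U
when c do S
when c do M
when c do { L }
when c do { S }
when c do { M }
when c do { id = e }

[S [U when c do [S [M { [L [S [M id = e]]] }]]]]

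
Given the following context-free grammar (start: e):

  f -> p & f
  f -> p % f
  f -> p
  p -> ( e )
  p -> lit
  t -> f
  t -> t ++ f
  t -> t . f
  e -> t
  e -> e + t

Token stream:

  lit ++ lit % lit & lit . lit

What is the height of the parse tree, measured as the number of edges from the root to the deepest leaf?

7

[e [t [t [t [f [p lit]]] ++ [f [p lit] % [f [p lit] & [f [p lit]]]]] . [f [p lit]]]]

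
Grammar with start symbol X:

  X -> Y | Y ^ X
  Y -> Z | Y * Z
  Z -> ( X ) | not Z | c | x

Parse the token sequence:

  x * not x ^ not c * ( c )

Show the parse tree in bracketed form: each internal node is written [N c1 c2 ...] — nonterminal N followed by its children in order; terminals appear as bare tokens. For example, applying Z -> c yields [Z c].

X
Y ^ X
Y * Z ^ X
Z * Z ^ X
x * Z ^ X
x * not Z ^ X
x * not x ^ X
x * not x ^ Y
x * not x ^ Y * Z
x * not x ^ Z * Z
x * not x ^ not Z * Z
x * not x ^ not c * Z
x * not x ^ not c * ( X )
x * not x ^ not c * ( Y )
x * not x ^ not c * ( Z )
x * not x ^ not c * ( c )

[X [Y [Y [Z x]] * [Z not [Z x]]] ^ [X [Y [Y [Z not [Z c]]] * [Z ( [X [Y [Z c]]] )]]]]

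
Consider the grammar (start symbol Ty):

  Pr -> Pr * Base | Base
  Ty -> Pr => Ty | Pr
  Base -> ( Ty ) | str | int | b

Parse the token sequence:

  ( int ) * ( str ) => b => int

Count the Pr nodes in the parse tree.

6

[Ty [Pr [Pr [Base ( [Ty [Pr [Base int]]] )]] * [Base ( [Ty [Pr [Base str]]] )]] => [Ty [Pr [Base b]] => [Ty [Pr [Base int]]]]]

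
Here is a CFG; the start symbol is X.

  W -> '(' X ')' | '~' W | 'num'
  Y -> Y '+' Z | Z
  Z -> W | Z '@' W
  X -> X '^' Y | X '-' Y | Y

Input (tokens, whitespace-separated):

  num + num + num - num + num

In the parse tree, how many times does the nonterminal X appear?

2

[X [X [Y [Y [Y [Z [W num]]] + [Z [W num]]] + [Z [W num]]]] - [Y [Y [Z [W num]]] + [Z [W num]]]]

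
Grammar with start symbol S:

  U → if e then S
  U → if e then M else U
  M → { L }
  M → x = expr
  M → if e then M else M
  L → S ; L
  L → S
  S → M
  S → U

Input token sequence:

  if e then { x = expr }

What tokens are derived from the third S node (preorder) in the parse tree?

[S [U if e then [S [M { [L [S [M x = expr]]] }]]]]

x = expr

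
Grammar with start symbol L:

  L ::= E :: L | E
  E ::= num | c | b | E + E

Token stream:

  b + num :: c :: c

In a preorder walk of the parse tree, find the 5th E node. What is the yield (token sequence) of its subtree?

c

[L [E [E b] + [E num]] :: [L [E c] :: [L [E c]]]]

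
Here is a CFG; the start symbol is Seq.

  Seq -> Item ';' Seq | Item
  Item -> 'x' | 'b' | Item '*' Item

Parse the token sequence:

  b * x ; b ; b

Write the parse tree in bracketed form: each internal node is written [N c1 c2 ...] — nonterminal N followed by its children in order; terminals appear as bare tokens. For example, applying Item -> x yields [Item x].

Seq
Item ; Seq
Item * Item ; Seq
b * Item ; Seq
b * x ; Seq
b * x ; Item ; Seq
b * x ; b ; Seq
b * x ; b ; Item
b * x ; b ; b

[Seq [Item [Item b] * [Item x]] ; [Seq [Item b] ; [Seq [Item b]]]]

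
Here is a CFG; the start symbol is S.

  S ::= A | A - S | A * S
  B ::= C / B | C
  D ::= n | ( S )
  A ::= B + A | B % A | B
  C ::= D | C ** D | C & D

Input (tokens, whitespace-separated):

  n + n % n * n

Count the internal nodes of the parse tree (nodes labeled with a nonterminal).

18

[S [A [B [C [D n]]] + [A [B [C [D n]]] % [A [B [C [D n]]]]]] * [S [A [B [C [D n]]]]]]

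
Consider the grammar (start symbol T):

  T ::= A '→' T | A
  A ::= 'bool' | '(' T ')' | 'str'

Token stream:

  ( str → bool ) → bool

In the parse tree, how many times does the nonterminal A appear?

[T [A ( [T [A str] → [T [A bool]]] )] → [T [A bool]]]

4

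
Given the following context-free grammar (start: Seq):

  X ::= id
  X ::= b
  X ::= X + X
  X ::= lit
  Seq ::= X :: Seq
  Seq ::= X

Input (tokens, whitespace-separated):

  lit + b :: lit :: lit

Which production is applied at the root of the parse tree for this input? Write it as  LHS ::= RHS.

Seq ::= X :: Seq

[Seq [X [X lit] + [X b]] :: [Seq [X lit] :: [Seq [X lit]]]]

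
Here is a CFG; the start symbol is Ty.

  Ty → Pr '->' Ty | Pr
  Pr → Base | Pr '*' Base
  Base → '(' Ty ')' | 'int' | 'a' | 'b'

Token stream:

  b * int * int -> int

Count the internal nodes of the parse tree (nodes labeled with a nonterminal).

[Ty [Pr [Pr [Pr [Base b]] * [Base int]] * [Base int]] -> [Ty [Pr [Base int]]]]

10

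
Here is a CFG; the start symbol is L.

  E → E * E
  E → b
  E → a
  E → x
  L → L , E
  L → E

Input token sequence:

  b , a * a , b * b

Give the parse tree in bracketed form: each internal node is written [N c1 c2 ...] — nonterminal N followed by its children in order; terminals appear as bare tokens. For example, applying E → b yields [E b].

L
L , E
L , E , E
E , E , E
b , E , E
b , E * E , E
b , a * E , E
b , a * a , E
b , a * a , E * E
b , a * a , b * E
b , a * a , b * b

[L [L [L [E b]] , [E [E a] * [E a]]] , [E [E b] * [E b]]]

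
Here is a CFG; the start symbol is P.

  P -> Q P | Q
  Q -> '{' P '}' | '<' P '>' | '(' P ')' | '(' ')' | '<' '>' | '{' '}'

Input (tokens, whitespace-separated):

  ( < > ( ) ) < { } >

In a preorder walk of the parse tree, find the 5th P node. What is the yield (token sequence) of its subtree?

{ }

[P [Q ( [P [Q < >] [P [Q ( )]]] )] [P [Q < [P [Q { }]] >]]]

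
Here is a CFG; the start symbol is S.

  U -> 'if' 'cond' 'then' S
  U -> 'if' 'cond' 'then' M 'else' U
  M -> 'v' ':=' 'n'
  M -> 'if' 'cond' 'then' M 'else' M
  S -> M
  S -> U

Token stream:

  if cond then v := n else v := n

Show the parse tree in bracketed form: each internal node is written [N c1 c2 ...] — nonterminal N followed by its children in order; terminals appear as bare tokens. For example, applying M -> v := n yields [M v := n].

[S [M if cond then [M v := n] else [M v := n]]]

S
M
if cond then M else M
if cond then v := n else M
if cond then v := n else v := n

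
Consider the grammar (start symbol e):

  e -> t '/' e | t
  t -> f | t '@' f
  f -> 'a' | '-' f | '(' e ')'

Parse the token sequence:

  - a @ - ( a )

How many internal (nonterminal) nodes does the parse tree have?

[e [t [t [f - [f a]]] @ [f - [f ( [e [t [f a]]] )]]]]

10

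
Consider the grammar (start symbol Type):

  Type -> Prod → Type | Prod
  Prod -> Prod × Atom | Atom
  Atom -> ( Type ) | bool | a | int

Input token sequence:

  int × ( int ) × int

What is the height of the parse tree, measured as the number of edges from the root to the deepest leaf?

[Type [Prod [Prod [Prod [Atom int]] × [Atom ( [Type [Prod [Atom int]]] )]] × [Atom int]]]

7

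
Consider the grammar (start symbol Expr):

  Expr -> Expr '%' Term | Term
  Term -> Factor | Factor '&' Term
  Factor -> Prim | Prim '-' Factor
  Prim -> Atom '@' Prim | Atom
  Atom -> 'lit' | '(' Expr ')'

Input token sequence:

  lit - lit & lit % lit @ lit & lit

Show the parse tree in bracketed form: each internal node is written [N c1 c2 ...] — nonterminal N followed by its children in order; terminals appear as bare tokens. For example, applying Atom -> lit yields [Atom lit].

Expr
Expr % Term
Term % Term
Factor & Term % Term
Prim - Factor & Term % Term
Atom - Factor & Term % Term
lit - Factor & Term % Term
lit - Prim & Term % Term
lit - Atom & Term % Term
lit - lit & Term % Term
lit - lit & Factor % Term
lit - lit & Prim % Term
lit - lit & Atom % Term
lit - lit & lit % Term
lit - lit & lit % Factor & Term
lit - lit & lit % Prim & Term
lit - lit & lit % Atom @ Prim & Term
lit - lit & lit % lit @ Prim & Term
lit - lit & lit % lit @ Atom & Term
lit - lit & lit % lit @ lit & Term
lit - lit & lit % lit @ lit & Factor
lit - lit & lit % lit @ lit & Prim
lit - lit & lit % lit @ lit & Atom
lit - lit & lit % lit @ lit & lit

[Expr [Expr [Term [Factor [Prim [Atom lit]] - [Factor [Prim [Atom lit]]]] & [Term [Factor [Prim [Atom lit]]]]]] % [Term [Factor [Prim [Atom lit] @ [Prim [Atom lit]]]] & [Term [Factor [Prim [Atom lit]]]]]]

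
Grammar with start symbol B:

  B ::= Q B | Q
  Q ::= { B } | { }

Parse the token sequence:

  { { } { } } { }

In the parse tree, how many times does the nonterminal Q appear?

[B [Q { [B [Q { }] [B [Q { }]]] }] [B [Q { }]]]

4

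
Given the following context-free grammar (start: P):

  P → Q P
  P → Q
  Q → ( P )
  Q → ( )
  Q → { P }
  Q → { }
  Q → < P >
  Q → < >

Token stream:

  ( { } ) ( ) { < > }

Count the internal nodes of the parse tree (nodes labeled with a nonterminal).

10

[P [Q ( [P [Q { }]] )] [P [Q ( )] [P [Q { [P [Q < >]] }]]]]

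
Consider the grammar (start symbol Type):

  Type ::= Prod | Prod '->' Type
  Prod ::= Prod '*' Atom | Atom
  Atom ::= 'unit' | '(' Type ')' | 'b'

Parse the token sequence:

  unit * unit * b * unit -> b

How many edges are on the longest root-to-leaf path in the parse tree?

[Type [Prod [Prod [Prod [Prod [Atom unit]] * [Atom unit]] * [Atom b]] * [Atom unit]] -> [Type [Prod [Atom b]]]]

6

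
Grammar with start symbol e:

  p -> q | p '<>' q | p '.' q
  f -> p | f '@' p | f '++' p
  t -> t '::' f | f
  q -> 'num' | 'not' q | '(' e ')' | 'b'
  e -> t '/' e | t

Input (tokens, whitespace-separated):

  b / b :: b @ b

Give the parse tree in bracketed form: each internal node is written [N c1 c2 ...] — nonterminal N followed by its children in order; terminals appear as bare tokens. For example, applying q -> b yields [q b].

e
t / e
f / e
p / e
q / e
b / e
b / t
b / t :: f
b / f :: f
b / p :: f
b / q :: f
b / b :: f
b / b :: f @ p
b / b :: p @ p
b / b :: q @ p
b / b :: b @ p
b / b :: b @ q
b / b :: b @ b

[e [t [f [p [q b]]]] / [e [t [t [f [p [q b]]]] :: [f [f [p [q b]]] @ [p [q b]]]]]]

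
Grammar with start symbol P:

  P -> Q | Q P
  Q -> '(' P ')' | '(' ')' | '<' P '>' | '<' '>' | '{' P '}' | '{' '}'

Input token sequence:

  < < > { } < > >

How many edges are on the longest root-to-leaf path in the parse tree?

6

[P [Q < [P [Q < >] [P [Q { }] [P [Q < >]]]] >]]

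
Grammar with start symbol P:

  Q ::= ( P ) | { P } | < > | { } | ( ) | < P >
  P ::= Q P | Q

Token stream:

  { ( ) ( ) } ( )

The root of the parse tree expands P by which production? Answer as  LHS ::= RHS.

P ::= Q P

[P [Q { [P [Q ( )] [P [Q ( )]]] }] [P [Q ( )]]]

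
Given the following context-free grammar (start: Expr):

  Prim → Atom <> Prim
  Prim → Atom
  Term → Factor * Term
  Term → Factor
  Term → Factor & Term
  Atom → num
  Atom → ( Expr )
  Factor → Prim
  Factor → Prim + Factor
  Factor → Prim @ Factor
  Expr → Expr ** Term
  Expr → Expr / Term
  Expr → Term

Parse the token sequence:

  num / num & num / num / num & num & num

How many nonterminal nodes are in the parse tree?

32

[Expr [Expr [Expr [Expr [Term [Factor [Prim [Atom num]]]]] / [Term [Factor [Prim [Atom num]]] & [Term [Factor [Prim [Atom num]]]]]] / [Term [Factor [Prim [Atom num]]]]] / [Term [Factor [Prim [Atom num]]] & [Term [Factor [Prim [Atom num]]] & [Term [Factor [Prim [Atom num]]]]]]]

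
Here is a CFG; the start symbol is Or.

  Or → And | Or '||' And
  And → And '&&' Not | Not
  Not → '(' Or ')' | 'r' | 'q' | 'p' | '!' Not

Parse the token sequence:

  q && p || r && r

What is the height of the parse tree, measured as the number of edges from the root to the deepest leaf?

[Or [Or [And [And [Not q]] && [Not p]]] || [And [And [Not r]] && [Not r]]]

5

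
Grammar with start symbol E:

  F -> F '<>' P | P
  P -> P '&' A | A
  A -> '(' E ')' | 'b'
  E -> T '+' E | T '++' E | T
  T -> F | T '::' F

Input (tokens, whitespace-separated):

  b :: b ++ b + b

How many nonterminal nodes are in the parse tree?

[E [T [T [F [P [A b]]]] :: [F [P [A b]]]] ++ [E [T [F [P [A b]]]] + [E [T [F [P [A b]]]]]]]

19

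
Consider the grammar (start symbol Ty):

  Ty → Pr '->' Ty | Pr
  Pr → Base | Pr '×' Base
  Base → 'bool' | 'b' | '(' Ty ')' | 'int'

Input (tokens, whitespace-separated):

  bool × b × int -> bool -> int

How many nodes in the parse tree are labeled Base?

5

[Ty [Pr [Pr [Pr [Base bool]] × [Base b]] × [Base int]] -> [Ty [Pr [Base bool]] -> [Ty [Pr [Base int]]]]]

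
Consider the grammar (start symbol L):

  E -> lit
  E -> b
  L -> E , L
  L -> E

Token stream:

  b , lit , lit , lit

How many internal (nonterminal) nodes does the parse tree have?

[L [E b] , [L [E lit] , [L [E lit] , [L [E lit]]]]]

8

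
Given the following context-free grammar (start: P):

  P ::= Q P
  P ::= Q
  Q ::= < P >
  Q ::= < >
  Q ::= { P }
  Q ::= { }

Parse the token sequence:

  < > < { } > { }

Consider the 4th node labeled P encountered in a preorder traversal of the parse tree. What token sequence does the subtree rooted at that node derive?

{ }

[P [Q < >] [P [Q < [P [Q { }]] >] [P [Q { }]]]]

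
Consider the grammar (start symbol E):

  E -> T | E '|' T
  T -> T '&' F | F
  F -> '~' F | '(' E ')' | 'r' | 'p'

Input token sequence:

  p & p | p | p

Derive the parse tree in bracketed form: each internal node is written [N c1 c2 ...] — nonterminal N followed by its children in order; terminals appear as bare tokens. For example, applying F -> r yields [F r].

E
E | T
E | T | T
T | T | T
T & F | T | T
F & F | T | T
p & F | T | T
p & p | T | T
p & p | F | T
p & p | p | T
p & p | p | F
p & p | p | p

[E [E [E [T [T [F p]] & [F p]]] | [T [F p]]] | [T [F p]]]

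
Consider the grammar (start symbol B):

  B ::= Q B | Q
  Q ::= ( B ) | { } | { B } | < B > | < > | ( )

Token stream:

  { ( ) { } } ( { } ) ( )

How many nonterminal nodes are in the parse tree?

[B [Q { [B [Q ( )] [B [Q { }]]] }] [B [Q ( [B [Q { }]] )] [B [Q ( )]]]]

12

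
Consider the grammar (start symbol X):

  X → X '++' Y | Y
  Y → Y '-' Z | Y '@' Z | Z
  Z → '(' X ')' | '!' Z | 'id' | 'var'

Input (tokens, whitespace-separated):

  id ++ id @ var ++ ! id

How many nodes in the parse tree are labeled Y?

[X [X [X [Y [Z id]]] ++ [Y [Y [Z id]] @ [Z var]]] ++ [Y [Z ! [Z id]]]]

4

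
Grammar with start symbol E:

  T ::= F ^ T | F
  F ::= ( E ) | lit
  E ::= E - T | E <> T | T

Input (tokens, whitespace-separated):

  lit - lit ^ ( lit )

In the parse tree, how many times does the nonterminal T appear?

[E [E [T [F lit]]] - [T [F lit] ^ [T [F ( [E [T [F lit]]] )]]]]

4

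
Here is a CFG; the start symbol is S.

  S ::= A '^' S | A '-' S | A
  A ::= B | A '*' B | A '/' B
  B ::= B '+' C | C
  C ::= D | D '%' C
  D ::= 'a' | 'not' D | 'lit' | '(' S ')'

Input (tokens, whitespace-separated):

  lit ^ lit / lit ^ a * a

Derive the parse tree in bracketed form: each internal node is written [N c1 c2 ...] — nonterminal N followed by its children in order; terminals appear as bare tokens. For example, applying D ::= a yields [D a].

S
A ^ S
B ^ S
C ^ S
D ^ S
lit ^ S
lit ^ A ^ S
lit ^ A / B ^ S
lit ^ B / B ^ S
lit ^ C / B ^ S
lit ^ D / B ^ S
lit ^ lit / B ^ S
lit ^ lit / C ^ S
lit ^ lit / D ^ S
lit ^ lit / lit ^ S
lit ^ lit / lit ^ A
lit ^ lit / lit ^ A * B
lit ^ lit / lit ^ B * B
lit ^ lit / lit ^ C * B
lit ^ lit / lit ^ D * B
lit ^ lit / lit ^ a * B
lit ^ lit / lit ^ a * C
lit ^ lit / lit ^ a * D
lit ^ lit / lit ^ a * a

[S [A [B [C [D lit]]]] ^ [S [A [A [B [C [D lit]]]] / [B [C [D lit]]]] ^ [S [A [A [B [C [D a]]]] * [B [C [D a]]]]]]]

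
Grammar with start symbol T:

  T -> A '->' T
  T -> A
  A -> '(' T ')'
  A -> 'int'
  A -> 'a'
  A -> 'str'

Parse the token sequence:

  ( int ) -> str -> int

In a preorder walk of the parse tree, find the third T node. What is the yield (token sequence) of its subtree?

[T [A ( [T [A int]] )] -> [T [A str] -> [T [A int]]]]

str -> int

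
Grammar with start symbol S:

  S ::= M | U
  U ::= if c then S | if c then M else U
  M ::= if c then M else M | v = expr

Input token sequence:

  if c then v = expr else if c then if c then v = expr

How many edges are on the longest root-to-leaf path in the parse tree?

[S [U if c then [M v = expr] else [U if c then [S [U if c then [S [M v = expr]]]]]]]

7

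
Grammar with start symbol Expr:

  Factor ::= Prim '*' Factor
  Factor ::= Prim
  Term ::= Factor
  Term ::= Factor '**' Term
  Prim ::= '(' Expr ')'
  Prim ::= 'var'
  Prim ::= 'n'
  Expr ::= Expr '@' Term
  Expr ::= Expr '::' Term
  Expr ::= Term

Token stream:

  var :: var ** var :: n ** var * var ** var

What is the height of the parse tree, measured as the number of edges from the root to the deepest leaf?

[Expr [Expr [Expr [Term [Factor [Prim var]]]] :: [Term [Factor [Prim var]] ** [Term [Factor [Prim var]]]]] :: [Term [Factor [Prim n]] ** [Term [Factor [Prim var] * [Factor [Prim var]]] ** [Term [Factor [Prim var]]]]]]

6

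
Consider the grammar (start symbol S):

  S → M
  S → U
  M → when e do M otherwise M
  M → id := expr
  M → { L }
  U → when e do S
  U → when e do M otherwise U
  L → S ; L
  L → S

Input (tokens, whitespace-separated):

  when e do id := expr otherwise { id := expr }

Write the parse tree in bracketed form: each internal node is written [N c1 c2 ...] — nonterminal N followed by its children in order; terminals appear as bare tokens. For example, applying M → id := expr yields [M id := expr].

[S [M when e do [M id := expr] otherwise [M { [L [S [M id := expr]]] }]]]

S
M
when e do M otherwise M
when e do id := expr otherwise M
when e do id := expr otherwise { L }
when e do id := expr otherwise { S }
when e do id := expr otherwise { M }
when e do id := expr otherwise { id := expr }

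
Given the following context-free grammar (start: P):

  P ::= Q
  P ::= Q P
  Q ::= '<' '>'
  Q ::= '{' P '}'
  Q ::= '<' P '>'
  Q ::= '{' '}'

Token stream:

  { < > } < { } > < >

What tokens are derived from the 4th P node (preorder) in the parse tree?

{ }

[P [Q { [P [Q < >]] }] [P [Q < [P [Q { }]] >] [P [Q < >]]]]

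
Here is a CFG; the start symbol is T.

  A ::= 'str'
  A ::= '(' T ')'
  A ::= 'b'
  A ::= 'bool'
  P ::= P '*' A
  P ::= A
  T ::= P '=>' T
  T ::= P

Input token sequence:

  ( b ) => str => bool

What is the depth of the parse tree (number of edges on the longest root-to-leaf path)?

[T [P [A ( [T [P [A b]]] )]] => [T [P [A str]] => [T [P [A bool]]]]]

6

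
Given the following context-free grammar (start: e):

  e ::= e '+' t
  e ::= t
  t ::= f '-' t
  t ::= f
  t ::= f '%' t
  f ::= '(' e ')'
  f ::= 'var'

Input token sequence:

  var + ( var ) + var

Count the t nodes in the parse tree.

4

[e [e [e [t [f var]]] + [t [f ( [e [t [f var]]] )]]] + [t [f var]]]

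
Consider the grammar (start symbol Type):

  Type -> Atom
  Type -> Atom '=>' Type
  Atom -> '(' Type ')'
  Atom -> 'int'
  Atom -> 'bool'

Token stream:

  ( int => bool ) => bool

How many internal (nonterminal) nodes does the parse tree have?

[Type [Atom ( [Type [Atom int] => [Type [Atom bool]]] )] => [Type [Atom bool]]]

8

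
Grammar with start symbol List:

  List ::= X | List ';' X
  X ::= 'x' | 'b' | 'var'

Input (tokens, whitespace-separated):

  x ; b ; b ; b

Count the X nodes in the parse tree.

4

[List [List [List [List [X x]] ; [X b]] ; [X b]] ; [X b]]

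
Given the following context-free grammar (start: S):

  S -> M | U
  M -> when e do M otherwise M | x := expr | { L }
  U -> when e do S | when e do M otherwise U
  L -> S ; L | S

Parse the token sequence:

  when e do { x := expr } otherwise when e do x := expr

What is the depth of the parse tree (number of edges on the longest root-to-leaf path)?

6

[S [U when e do [M { [L [S [M x := expr]]] }] otherwise [U when e do [S [M x := expr]]]]]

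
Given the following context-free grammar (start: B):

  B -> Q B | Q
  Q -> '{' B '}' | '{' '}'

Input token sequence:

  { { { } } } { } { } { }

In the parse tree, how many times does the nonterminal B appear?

[B [Q { [B [Q { [B [Q { }]] }]] }] [B [Q { }] [B [Q { }] [B [Q { }]]]]]

6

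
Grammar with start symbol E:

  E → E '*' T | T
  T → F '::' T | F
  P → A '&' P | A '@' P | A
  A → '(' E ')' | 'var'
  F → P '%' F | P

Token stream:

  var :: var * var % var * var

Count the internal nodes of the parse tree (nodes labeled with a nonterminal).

[E [E [E [T [F [P [A var]]] :: [T [F [P [A var]]]]]] * [T [F [P [A var]] % [F [P [A var]]]]]] * [T [F [P [A var]]]]]

22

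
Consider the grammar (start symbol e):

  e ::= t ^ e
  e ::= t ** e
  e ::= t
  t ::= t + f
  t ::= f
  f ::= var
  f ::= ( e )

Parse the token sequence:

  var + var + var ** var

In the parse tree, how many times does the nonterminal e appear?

2

[e [t [t [t [f var]] + [f var]] + [f var]] ** [e [t [f var]]]]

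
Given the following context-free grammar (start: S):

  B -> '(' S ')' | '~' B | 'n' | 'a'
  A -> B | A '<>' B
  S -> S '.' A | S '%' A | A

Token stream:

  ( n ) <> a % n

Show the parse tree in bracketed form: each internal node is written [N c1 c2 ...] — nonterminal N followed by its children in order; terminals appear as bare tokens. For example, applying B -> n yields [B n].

S
S % A
A % A
A <> B % A
B <> B % A
( S ) <> B % A
( A ) <> B % A
( B ) <> B % A
( n ) <> B % A
( n ) <> a % A
( n ) <> a % B
( n ) <> a % n

[S [S [A [A [B ( [S [A [B n]]] )]] <> [B a]]] % [A [B n]]]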